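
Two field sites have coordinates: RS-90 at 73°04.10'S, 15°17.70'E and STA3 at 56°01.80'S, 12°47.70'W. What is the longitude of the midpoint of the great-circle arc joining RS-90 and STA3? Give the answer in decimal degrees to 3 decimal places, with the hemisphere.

RS-90: φ = -73.06833°, λ = +15.29500°
STA3: φ = -56.03000°, λ = -12.79500°
Bx = cos φ₂ cos Δλ = 0.492942,  By = cos φ₂ sin Δλ = -0.263096
φₘ = atan2(sin φ₁ + sin φ₂, √((cos φ₁ + Bx)² + By²)) = -65.15001°
λₘ = λ₁ + atan2(By, cos φ₁ + Bx) = -3.25199°

3.252°W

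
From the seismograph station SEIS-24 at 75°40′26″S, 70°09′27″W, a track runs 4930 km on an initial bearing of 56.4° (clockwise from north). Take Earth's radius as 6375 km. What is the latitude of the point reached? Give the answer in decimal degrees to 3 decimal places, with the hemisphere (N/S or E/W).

36.704°S

SEIS-24: φ = -75.67389°, λ = -70.15750°
δ = d/R = 4930/6375 = 0.773333 rad
φ₂ = arcsin(sin φ₁ cos δ + cos φ₁ sin δ cos θ)
   = arcsin(-0.96890·0.71559 + 0.24744·0.69852·0.55339) = -36.70418°
λ₂ = λ₁ + atan2(sin θ sin δ cos φ₁, cos δ − sin φ₁ sin φ₂) = -23.63050°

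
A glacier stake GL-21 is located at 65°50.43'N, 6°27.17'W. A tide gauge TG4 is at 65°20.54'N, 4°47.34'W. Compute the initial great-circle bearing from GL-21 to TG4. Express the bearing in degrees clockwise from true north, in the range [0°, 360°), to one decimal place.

125.2°

GL-21: φ = +65.84050°, λ = -6.45283°
TG4: φ = +65.34233°, λ = -4.78900°
Δλ = 1.6638°
y = sin Δλ · cos φ₂ = 0.012113
x = cos φ₁ sin φ₂ − sin φ₁ cos φ₂ cos Δλ = -0.008534
θ = atan2(y, x) = 125.1652° → 125.1652° (mod 360°)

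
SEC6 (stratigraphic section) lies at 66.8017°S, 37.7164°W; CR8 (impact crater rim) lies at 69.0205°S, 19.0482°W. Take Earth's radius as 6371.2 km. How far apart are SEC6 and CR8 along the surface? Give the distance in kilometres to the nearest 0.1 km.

815.0 km

Δφ = -2.2188°,  Δλ = 18.6682°
a = sin²(Δφ/2) + cos φ₁ cos φ₂ sin²(Δλ/2) = 0.004085
c = 2·arcsin(√a) = 0.127914 rad = 7.3289°
d = R·c = 6371.2 × 0.127914 = 815.0 km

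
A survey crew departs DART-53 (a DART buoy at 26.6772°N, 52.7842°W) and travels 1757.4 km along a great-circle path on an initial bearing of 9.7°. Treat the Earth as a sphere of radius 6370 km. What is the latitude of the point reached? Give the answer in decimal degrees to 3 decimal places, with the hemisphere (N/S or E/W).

42.215°N

δ = d/R = 1757.4/6370 = 0.275887 rad
φ₂ = arcsin(sin φ₁ cos δ + cos φ₁ sin δ cos θ)
   = arcsin(0.44896·0.96218 + 0.89355·0.27240·0.98570) = 42.21458°
λ₂ = λ₁ + atan2(sin θ sin δ cos φ₁, cos δ − sin φ₁ sin φ₂) = -49.23134°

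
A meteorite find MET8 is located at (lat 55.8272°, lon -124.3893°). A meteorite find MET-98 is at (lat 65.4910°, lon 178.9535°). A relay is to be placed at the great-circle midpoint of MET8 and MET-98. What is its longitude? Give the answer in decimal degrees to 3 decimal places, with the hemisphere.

148.083°W

Bx = cos φ₂ cos Δλ = 0.228013,  By = cos φ₂ sin Δλ = -0.346553
φₘ = atan2(sin φ₁ + sin φ₂, √((cos φ₁ + Bx)² + By²)) = 63.59938°
λₘ = λ₁ + atan2(By, cos φ₁ + Bx) = -148.08304°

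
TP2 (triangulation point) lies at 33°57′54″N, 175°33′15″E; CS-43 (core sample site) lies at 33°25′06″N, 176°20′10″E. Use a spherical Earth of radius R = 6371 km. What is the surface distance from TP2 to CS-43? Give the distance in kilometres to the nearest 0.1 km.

TP2: φ = +33.96500°, λ = +175.55417°
CS-43: φ = +33.41833°, λ = +176.33611°
Δφ = -0.5467°,  Δλ = 0.7819°
a = sin²(Δφ/2) + cos φ₁ cos φ₂ sin²(Δλ/2) = 0.000055
c = 2·arcsin(√a) = 0.014831 rad = 0.8498°
d = R·c = 6371 × 0.014831 = 94.5 km

94.5 km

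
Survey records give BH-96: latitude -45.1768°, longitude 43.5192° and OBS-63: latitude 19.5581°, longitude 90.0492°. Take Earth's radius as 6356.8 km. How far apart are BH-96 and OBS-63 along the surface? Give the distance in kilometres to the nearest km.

Δφ = 64.7349°,  Δλ = 46.5300°
a = sin²(Δφ/2) + cos φ₁ cos φ₂ sin²(Δλ/2) = 0.390228
c = 2·arcsin(√a) = 1.349449 rad = 77.3177°
d = R·c = 6356.8 × 1.349449 = 8578.2 km

8578 km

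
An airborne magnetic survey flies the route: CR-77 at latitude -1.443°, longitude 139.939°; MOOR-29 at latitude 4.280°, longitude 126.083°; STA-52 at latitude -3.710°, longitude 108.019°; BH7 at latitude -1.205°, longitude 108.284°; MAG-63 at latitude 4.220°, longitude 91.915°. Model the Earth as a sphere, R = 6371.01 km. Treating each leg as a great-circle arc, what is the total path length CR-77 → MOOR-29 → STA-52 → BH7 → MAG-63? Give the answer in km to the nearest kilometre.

CR-77→MOOR-29: c = 0.261487 rad, d = 1665.94 km
MOOR-29→STA-52: c = 0.344503 rad, d = 2194.83 km
STA-52→BH7: c = 0.043964 rad, d = 280.09 km
BH7→MAG-63: c = 0.300778 rad, d = 1916.26 km
Total = 1665.94 + 2194.83 + 280.09 + 1916.26 = 6057.12 km

6057 km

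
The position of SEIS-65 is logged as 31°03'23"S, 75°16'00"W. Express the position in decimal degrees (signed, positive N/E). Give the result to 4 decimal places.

-31.0564°, -75.2667°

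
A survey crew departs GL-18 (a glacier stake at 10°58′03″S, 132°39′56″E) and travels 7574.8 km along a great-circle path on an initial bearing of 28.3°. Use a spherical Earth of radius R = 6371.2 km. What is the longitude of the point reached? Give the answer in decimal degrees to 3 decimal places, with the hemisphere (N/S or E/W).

GL-18: φ = -10.96750°, λ = +132.66556°
δ = d/R = 7574.8/6371.2 = 1.188913 rad
φ₂ = arcsin(sin φ₁ cos δ + cos φ₁ sin δ cos θ)
   = arcsin(-0.19025·0.37267 + 0.98174·0.92796·0.88048) = 46.98937°
λ₂ = λ₁ + atan2(sin θ sin δ cos φ₁, cos δ − sin φ₁ sin φ₂) = 172.82689°

172.827°E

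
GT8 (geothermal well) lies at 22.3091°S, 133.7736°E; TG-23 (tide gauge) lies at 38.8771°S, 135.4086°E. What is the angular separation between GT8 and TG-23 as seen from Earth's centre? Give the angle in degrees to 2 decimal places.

Δφ = -16.5680°,  Δλ = 1.6350°
a = sin²(Δφ/2) + cos φ₁ cos φ₂ sin²(Δλ/2) = 0.020906
c = 2·arcsin(√a) = 0.290193 rad = 16.6268°

16.63°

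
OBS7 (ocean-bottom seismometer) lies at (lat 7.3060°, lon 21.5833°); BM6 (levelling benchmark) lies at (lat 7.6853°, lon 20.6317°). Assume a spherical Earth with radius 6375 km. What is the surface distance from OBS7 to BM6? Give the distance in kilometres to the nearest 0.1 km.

Δφ = 0.3793°,  Δλ = -0.9516°
a = sin²(Δφ/2) + cos φ₁ cos φ₂ sin²(Δλ/2) = 0.000079
c = 2·arcsin(√a) = 0.017747 rad = 1.0169°
d = R·c = 6375 × 0.017747 = 113.1 km

113.1 km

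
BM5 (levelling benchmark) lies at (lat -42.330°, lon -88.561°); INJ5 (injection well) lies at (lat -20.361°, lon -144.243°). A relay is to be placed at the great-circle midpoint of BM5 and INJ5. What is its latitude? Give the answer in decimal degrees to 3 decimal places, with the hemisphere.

Bx = cos φ₂ cos Δλ = 0.528560,  By = cos φ₂ sin Δλ = -0.774317
φₘ = atan2(sin φ₁ + sin φ₂, √((cos φ₁ + Bx)² + By²)) = -34.50826°
λₘ = λ₁ + atan2(By, cos φ₁ + Bx) = -119.97499°

34.508°S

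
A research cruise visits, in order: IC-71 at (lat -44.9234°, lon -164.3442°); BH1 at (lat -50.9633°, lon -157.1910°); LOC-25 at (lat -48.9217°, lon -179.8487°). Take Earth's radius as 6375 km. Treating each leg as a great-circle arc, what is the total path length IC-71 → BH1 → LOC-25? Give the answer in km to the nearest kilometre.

IC-71→BH1: c = 0.134429 rad, d = 856.99 km
BH1→LOC-25: c = 0.255940 rad, d = 1631.62 km
Total = 856.99 + 1631.62 = 2488.61 km

2489 km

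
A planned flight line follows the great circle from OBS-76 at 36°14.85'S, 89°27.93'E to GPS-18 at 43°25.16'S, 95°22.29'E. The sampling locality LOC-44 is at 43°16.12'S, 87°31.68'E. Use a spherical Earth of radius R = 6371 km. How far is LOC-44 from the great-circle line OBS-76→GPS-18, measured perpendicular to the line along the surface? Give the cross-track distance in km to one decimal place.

531.3 km

OBS-76: φ = -36.24750°, λ = +89.46550°
GPS-18: φ = -43.41933°, λ = +95.37150°
LOC-44: φ = -43.26867°, λ = +87.52800°
δ₁₃ = central angle OBS-76→LOC-44 = 0.125259 rad  (haversine)
θ₁₃ = bearing OBS-76→LOC-44 = 191.365°,  θ₁₂ = bearing OBS-76→GPS-18 = 149.548°
dₓₜ = R·arcsin(sin δ₁₃ · sin(θ₁₃ − θ₁₂)) = 6371·arcsin(0.12493·sin(41.816°)) = 531.306 km
|dₓₜ| = 531.306 km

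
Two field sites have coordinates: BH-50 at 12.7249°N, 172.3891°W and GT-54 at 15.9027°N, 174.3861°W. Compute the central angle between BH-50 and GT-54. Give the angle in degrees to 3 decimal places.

3.720°

Δφ = 3.1778°,  Δλ = -1.9970°
a = sin²(Δφ/2) + cos φ₁ cos φ₂ sin²(Δλ/2) = 0.001054
c = 2·arcsin(√a) = 0.064933 rad = 3.7204°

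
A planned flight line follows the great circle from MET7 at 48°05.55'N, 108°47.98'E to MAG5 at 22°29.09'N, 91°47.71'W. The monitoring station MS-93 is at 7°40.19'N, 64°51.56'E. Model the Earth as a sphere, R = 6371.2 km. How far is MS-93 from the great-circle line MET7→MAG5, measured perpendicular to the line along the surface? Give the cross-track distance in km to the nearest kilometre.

3310 km

MET7: φ = +48.09250°, λ = +108.79967°
MAG5: φ = +22.48483°, λ = -91.79517°
MS-93: φ = +7.66983°, λ = +64.85933°
δ₁₃ = central angle MET7→MS-93 = 0.956999 rad  (haversine)
θ₁₃ = bearing MET7→MS-93 = 237.273°,  θ₁₂ = bearing MET7→MAG5 = 19.874°
dₓₜ = R·arcsin(sin δ₁₃ · sin(θ₁₃ − θ₁₂)) = 6371.2·arcsin(0.81747·sin(217.400°)) = -3310.278 km
|dₓₜ| = 3310.278 km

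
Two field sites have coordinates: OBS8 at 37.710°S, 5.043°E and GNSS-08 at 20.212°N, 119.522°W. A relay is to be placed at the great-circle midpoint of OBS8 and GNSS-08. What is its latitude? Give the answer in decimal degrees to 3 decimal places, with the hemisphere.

Bx = cos φ₂ cos Δλ = -0.532404,  By = cos φ₂ sin Δλ = -0.772774
φₘ = atan2(sin φ₁ + sin φ₂, √((cos φ₁ + Bx)² + By²)) = -18.08794°
λₘ = λ₁ + atan2(By, cos φ₁ + Bx) = -66.44726°

18.088°S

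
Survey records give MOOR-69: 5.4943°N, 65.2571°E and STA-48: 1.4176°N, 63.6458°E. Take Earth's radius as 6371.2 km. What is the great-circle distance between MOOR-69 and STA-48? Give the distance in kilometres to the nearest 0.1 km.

Δφ = -4.0767°,  Δλ = -1.6113°
a = sin²(Δφ/2) + cos φ₁ cos φ₂ sin²(Δλ/2) = 0.001462
c = 2·arcsin(√a) = 0.076487 rad = 4.3824°
d = R·c = 6371.2 × 0.076487 = 487.3 km

487.3 km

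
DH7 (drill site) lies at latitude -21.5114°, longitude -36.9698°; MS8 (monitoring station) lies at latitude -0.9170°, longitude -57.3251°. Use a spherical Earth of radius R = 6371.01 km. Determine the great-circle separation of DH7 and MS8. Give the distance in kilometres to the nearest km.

Δφ = 20.5944°,  Δλ = -20.3553°
a = sin²(Δφ/2) + cos φ₁ cos φ₂ sin²(Δλ/2) = 0.060998
c = 2·arcsin(√a) = 0.499119 rad = 28.5974°
d = R·c = 6371.01 × 0.499119 = 3179.9 km

3180 km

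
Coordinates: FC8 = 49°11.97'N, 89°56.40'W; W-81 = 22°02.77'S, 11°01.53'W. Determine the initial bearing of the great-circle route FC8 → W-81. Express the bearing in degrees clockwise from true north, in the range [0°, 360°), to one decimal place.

FC8: φ = +49.19950°, λ = -89.94000°
W-81: φ = -22.04617°, λ = -11.02550°
Δλ = 78.9145°
y = sin Δλ · cos φ₂ = 0.909587
x = cos φ₁ sin φ₂ − sin φ₁ cos φ₂ cos Δλ = -0.380173
θ = atan2(y, x) = 112.6831° → 112.6831° (mod 360°)

112.7°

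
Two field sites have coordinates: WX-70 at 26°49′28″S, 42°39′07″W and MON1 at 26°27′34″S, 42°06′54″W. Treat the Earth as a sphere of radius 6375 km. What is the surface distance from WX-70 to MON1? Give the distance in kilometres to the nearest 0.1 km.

67.1 km

WX-70: φ = -26.82444°, λ = -42.65194°
MON1: φ = -26.45944°, λ = -42.11500°
Δφ = 0.3650°,  Δλ = 0.5369°
a = sin²(Δφ/2) + cos φ₁ cos φ₂ sin²(Δλ/2) = 0.000028
c = 2·arcsin(√a) = 0.010524 rad = 0.6030°
d = R·c = 6375 × 0.010524 = 67.1 km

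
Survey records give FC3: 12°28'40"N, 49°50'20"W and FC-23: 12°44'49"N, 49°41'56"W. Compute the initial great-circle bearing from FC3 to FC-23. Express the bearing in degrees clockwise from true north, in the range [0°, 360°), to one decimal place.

26.9°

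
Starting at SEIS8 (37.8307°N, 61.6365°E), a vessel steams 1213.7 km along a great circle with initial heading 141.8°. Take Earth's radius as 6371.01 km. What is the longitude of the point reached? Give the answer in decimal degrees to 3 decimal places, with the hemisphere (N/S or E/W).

69.330°E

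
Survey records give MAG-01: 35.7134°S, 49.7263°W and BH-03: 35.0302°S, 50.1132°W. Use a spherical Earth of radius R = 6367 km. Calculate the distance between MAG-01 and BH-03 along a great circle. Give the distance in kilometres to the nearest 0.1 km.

Δφ = 0.6832°,  Δλ = -0.3869°
a = sin²(Δφ/2) + cos φ₁ cos φ₂ sin²(Δλ/2) = 0.000043
c = 2·arcsin(√a) = 0.013134 rad = 0.7525°
d = R·c = 6367 × 0.013134 = 83.6 km

83.6 km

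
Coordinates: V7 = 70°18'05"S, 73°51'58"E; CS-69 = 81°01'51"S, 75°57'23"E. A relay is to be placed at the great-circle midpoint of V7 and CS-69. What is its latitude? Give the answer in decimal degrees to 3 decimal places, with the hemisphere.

V7: φ = -70.30139°, λ = +73.86611°
CS-69: φ = -81.03083°, λ = +75.95639°
Bx = cos φ₂ cos Δλ = 0.155799,  By = cos φ₂ sin Δλ = 0.005686
φₘ = atan2(sin φ₁ + sin φ₂, √((cos φ₁ + Bx)² + By²)) = -75.66809°
λₘ = λ₁ + atan2(By, cos φ₁ + Bx) = 74.52712°

75.668°S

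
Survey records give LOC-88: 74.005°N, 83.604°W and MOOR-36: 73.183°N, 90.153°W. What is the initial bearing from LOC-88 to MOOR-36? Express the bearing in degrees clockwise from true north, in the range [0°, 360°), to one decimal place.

Δλ = -6.5490°
y = sin Δλ · cos φ₂ = -0.032997
x = cos φ₁ sin φ₂ − sin φ₁ cos φ₂ cos Δλ = -0.012531
θ = atan2(y, x) = -110.7952° → 249.2048° (mod 360°)

249.2°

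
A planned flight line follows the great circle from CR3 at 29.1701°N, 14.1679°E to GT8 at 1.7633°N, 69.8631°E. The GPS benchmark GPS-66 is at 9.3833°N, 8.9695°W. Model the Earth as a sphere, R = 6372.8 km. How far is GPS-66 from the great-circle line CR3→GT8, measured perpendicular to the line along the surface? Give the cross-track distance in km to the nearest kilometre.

2613 km

δ₁₃ = central angle CR3→GPS-66 = 0.512207 rad  (haversine)
θ₁₃ = bearing CR3→GPS-66 = 232.281°,  θ₁₂ = bearing CR3→GT8 = 106.699°
dₓₜ = R·arcsin(sin δ₁₃ · sin(θ₁₃ − θ₁₂)) = 6372.8·arcsin(0.49010·sin(125.581°)) = 2612.754 km
|dₓₜ| = 2612.754 km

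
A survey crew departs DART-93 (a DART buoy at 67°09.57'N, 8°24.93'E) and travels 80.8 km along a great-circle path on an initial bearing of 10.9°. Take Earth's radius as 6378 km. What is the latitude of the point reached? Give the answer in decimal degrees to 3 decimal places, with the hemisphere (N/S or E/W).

DART-93: φ = +67.15950°, λ = +8.41550°
δ = d/R = 80.8/6378 = 0.012669 rad
φ₂ = arcsin(sin φ₁ cos δ + cos φ₁ sin δ cos θ)
   = arcsin(0.92159·0.99992 + 0.38817·0.01267·0.98196) = 67.87186°
λ₂ = λ₁ + atan2(sin θ sin δ cos φ₁, cos δ − sin φ₁ sin φ₂) = 8.77988°

67.872°N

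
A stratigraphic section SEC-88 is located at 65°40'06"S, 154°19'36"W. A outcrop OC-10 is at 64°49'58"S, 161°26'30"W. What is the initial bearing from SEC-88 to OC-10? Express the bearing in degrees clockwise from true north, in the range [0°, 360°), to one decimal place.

SEC-88: φ = -65.66833°, λ = -154.32667°
OC-10: φ = -64.83278°, λ = -161.44167°
Δλ = -7.1150°
y = sin Δλ · cos φ₂ = -0.052673
x = cos φ₁ sin φ₂ − sin φ₁ cos φ₂ cos Δλ = 0.011599
θ = atan2(y, x) = -77.5815° → 282.4185° (mod 360°)

282.4°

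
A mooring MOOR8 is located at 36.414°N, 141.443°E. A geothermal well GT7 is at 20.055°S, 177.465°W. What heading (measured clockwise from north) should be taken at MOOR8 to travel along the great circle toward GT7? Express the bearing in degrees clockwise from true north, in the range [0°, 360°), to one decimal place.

Δλ = 41.0920°
y = sin Δλ · cos φ₂ = 0.617416
x = cos φ₁ sin φ₂ − sin φ₁ cos φ₂ cos Δλ = -0.696220
θ = atan2(y, x) = 138.4330° → 138.4330° (mod 360°)

138.4°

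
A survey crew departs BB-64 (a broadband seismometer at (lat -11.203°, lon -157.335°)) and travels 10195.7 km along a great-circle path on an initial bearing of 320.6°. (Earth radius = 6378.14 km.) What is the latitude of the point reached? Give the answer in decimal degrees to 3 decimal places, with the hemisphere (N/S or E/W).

49.739°N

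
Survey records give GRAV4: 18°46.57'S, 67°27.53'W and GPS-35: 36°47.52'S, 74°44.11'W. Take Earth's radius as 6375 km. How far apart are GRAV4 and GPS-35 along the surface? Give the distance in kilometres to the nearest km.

2127 km

GRAV4: φ = -18.77617°, λ = -67.45883°
GPS-35: φ = -36.79200°, λ = -74.73517°
Δφ = -18.0158°,  Δλ = -7.2763°
a = sin²(Δφ/2) + cos φ₁ cos φ₂ sin²(Δλ/2) = 0.027567
c = 2·arcsin(√a) = 0.333614 rad = 19.1147°
d = R·c = 6375 × 0.333614 = 2126.8 km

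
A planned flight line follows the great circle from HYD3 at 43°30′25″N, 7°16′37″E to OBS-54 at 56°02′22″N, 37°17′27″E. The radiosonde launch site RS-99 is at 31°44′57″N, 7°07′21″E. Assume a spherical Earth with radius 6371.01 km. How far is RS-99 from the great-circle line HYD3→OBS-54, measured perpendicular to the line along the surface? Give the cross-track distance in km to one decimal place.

HYD3: φ = +43.50694°, λ = +7.27694°
OBS-54: φ = +56.03944°, λ = +37.29083°
RS-99: φ = +31.74917°, λ = +7.12250°
δ₁₃ = central angle HYD3→RS-99 = 0.205223 rad  (haversine)
θ₁₃ = bearing HYD3→RS-99 = 180.644°,  θ₁₂ = bearing HYD3→OBS-54 = 46.136°
dₓₜ = R·arcsin(sin δ₁₃ · sin(θ₁₃ − θ₁₂)) = 6371.01·arcsin(0.20379·sin(134.509°)) = 929.179 km
|dₓₜ| = 929.179 km

929.2 km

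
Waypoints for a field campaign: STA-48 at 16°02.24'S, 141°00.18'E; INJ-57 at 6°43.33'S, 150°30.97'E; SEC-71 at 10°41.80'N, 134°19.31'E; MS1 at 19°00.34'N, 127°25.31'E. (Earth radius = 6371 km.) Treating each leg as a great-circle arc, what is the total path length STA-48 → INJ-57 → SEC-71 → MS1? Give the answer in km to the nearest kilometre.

STA-48: φ = -16.03733°, λ = +141.00300°
INJ-57: φ = -6.72217°, λ = +150.51617°
SEC-71: φ = +10.69667°, λ = +134.32183°
MS1: φ = +19.00567°, λ = +127.42183°
STA-48→INJ-57: c = 0.229911 rad, d = 1464.76 km
INJ-57→SEC-71: c = 0.414244 rad, d = 2639.15 km
SEC-71→MS1: c = 0.185879 rad, d = 1184.23 km
Total = 1464.76 + 2639.15 + 1184.23 = 5288.15 km

5288 km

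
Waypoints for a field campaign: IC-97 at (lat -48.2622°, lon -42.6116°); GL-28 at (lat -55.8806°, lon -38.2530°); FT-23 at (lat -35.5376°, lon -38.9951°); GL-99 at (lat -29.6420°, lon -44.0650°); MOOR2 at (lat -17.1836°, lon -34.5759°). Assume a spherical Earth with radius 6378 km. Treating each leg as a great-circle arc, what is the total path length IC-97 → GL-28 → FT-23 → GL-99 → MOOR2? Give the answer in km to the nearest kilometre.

5664 km

IC-97→GL-28: c = 0.140878 rad, d = 898.52 km
GL-28→FT-23: c = 0.355162 rad, d = 2265.23 km
FT-23→GL-99: c = 0.127021 rad, d = 810.14 km
GL-99→MOOR2: c = 0.265004 rad, d = 1690.20 km
Total = 898.52 + 2265.23 + 810.14 + 1690.20 = 5664.08 km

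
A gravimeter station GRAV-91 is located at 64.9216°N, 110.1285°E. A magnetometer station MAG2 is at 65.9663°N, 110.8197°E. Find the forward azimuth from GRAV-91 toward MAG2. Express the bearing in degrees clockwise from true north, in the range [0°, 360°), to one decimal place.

Δλ = 0.6912°
y = sin Δλ · cos φ₂ = 0.004913
x = cos φ₁ sin φ₂ − sin φ₁ cos φ₂ cos Δλ = 0.018259
θ = atan2(y, x) = 15.0602° → 15.0602° (mod 360°)

15.1°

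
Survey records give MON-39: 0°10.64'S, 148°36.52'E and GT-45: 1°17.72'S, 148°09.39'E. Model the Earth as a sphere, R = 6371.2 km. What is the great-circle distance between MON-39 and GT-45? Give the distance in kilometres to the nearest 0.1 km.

134.1 km

MON-39: φ = -0.17733°, λ = +148.60867°
GT-45: φ = -1.29533°, λ = +148.15650°
Δφ = -1.1180°,  Δλ = -0.4522°
a = sin²(Δφ/2) + cos φ₁ cos φ₂ sin²(Δλ/2) = 0.000111
c = 2·arcsin(√a) = 0.021048 rad = 1.2060°
d = R·c = 6371.2 × 0.021048 = 134.1 km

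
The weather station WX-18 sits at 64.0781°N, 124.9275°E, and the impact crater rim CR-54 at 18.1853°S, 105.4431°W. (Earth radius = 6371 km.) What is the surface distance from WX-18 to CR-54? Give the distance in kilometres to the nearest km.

13684 km

Δφ = -82.2634°,  Δλ = 129.6294°
a = sin²(Δφ/2) + cos φ₁ cos φ₂ sin²(Δλ/2) = 0.772793
c = 2·arcsin(√a) = 2.147884 rad = 123.0647°
d = R·c = 6371 × 2.147884 = 13684.2 km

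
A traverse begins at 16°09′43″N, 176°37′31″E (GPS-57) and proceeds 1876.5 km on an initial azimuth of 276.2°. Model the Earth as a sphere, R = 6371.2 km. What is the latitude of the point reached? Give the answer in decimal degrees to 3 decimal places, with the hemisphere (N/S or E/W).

GPS-57: φ = +16.16194°, λ = +176.62528°
δ = d/R = 1876.5/6371.2 = 0.294529 rad
φ₂ = arcsin(sin φ₁ cos δ + cos φ₁ sin δ cos θ)
   = arcsin(0.27835·0.95694 + 0.96048·0.29029·0.10800) = 17.24625°
λ₂ = λ₁ + atan2(sin θ sin δ cos φ₁, cos δ − sin φ₁ sin φ₂) = 159.03688°

17.246°N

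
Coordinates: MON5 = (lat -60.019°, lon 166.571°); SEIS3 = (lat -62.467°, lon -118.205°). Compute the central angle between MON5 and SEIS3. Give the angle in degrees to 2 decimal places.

Δφ = -2.4480°,  Δλ = 75.2240°
a = sin²(Δφ/2) + cos φ₁ cos φ₂ sin²(Δλ/2) = 0.086498
c = 2·arcsin(√a) = 0.597039 rad = 34.2078°

34.21°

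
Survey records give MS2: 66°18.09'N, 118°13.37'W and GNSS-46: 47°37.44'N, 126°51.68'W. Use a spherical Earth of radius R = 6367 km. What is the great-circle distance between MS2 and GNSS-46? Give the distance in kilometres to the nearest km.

MS2: φ = +66.30150°, λ = -118.22283°
GNSS-46: φ = +47.62400°, λ = -126.86133°
Δφ = -18.6775°,  Δλ = -8.6385°
a = sin²(Δφ/2) + cos φ₁ cos φ₂ sin²(Δλ/2) = 0.027868
c = 2·arcsin(√a) = 0.335448 rad = 19.2197°
d = R·c = 6367 × 0.335448 = 2135.8 km

2136 km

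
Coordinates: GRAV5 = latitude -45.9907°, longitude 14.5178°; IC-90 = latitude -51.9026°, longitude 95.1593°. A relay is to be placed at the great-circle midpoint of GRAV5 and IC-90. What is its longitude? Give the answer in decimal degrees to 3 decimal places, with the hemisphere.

51.958°E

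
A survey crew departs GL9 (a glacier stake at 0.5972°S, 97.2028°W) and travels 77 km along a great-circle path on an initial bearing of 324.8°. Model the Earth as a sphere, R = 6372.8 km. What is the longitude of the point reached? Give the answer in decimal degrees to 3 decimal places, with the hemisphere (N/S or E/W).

97.602°W

δ = d/R = 77/6372.8 = 0.012083 rad
φ₂ = arcsin(sin φ₁ cos δ + cos φ₁ sin δ cos θ)
   = arcsin(-0.01042·0.99993 + 0.99995·0.01208·0.81714) = -0.03150°
λ₂ = λ₁ + atan2(sin θ sin δ cos φ₁, cos δ − sin φ₁ sin φ₂) = -97.60185°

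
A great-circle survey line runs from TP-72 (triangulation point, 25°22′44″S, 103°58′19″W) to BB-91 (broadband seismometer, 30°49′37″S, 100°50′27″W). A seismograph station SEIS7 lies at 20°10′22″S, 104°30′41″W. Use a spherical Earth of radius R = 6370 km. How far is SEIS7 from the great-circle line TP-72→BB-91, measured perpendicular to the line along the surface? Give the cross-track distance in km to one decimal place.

TP-72: φ = -25.37889°, λ = -103.97194°
BB-91: φ = -30.82694°, λ = -100.84083°
SEIS7: φ = -20.17278°, λ = -104.51139°
δ₁₃ = central angle TP-72→SEIS7 = 0.091277 rad  (haversine)
θ₁₃ = bearing TP-72→SEIS7 = 354.436°,  θ₁₂ = bearing TP-72→BB-91 = 153.841°
dₓₜ = R·arcsin(sin δ₁₃ · sin(θ₁₃ − θ₁₂)) = 6370·arcsin(0.09115·sin(200.596°)) = -204.282 km
|dₓₜ| = 204.282 km

204.3 km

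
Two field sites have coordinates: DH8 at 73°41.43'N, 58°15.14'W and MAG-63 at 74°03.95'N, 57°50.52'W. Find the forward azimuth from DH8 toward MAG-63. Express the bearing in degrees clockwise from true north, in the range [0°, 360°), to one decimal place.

16.7°

DH8: φ = +73.69050°, λ = -58.25233°
MAG-63: φ = +74.06583°, λ = -57.84200°
Δλ = 0.4103°
y = sin Δλ · cos φ₂ = 0.001966
x = cos φ₁ sin φ₂ − sin φ₁ cos φ₂ cos Δλ = 0.006558
θ = atan2(y, x) = 16.6900° → 16.6900° (mod 360°)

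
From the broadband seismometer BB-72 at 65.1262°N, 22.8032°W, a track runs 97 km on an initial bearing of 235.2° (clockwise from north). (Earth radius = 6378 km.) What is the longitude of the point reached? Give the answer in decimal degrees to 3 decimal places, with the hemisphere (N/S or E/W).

δ = d/R = 97/6378 = 0.015209 rad
φ₂ = arcsin(sin φ₁ cos δ + cos φ₁ sin δ cos θ)
   = arcsin(0.90724·0.99988 + 0.42062·0.01521·-0.57071) = 64.61944°
λ₂ = λ₁ + atan2(sin θ sin δ cos φ₁, cos δ − sin φ₁ sin φ₂) = -24.47274°

24.473°W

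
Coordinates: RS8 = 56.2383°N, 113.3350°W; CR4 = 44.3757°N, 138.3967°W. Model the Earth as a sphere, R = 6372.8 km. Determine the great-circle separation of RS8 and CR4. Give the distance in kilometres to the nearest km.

Δφ = -11.8626°,  Δλ = -25.0617°
a = sin²(Δφ/2) + cos φ₁ cos φ₂ sin²(Δλ/2) = 0.029377
c = 2·arcsin(√a) = 0.344497 rad = 19.7382°
d = R·c = 6372.8 × 0.344497 = 2195.4 km

2195 km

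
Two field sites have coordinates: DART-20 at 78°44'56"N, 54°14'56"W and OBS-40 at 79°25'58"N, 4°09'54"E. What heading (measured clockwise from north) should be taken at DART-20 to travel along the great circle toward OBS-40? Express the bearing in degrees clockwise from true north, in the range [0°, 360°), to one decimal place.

58.0°

DART-20: φ = +78.74889°, λ = -54.24889°
OBS-40: φ = +79.43278°, λ = +4.16500°
Δλ = 58.4139°
y = sin Δλ · cos φ₂ = 0.156221
x = cos φ₁ sin φ₂ − sin φ₁ cos φ₂ cos Δλ = 0.097591
θ = atan2(y, x) = 58.0070° → 58.0070° (mod 360°)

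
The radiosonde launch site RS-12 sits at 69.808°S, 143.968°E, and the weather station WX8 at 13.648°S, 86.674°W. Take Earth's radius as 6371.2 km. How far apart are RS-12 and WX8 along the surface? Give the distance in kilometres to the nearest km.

9952 km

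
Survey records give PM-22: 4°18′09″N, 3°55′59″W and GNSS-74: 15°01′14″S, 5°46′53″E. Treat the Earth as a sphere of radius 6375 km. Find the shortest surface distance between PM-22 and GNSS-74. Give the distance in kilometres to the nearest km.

PM-22: φ = +4.30250°, λ = -3.93306°
GNSS-74: φ = -15.02056°, λ = +5.78139°
Δφ = -19.3231°,  Δλ = 9.7144°
a = sin²(Δφ/2) + cos φ₁ cos φ₂ sin²(Δλ/2) = 0.035071
c = 2·arcsin(√a) = 0.376770 rad = 21.5873°
d = R·c = 6375 × 0.376770 = 2401.9 km

2402 km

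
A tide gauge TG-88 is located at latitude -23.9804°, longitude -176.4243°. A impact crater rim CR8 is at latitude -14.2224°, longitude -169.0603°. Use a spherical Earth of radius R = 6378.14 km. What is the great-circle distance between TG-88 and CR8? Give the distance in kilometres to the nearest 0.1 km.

1333.4 km

Δφ = 9.7580°,  Δλ = 7.3640°
a = sin²(Δφ/2) + cos φ₁ cos φ₂ sin²(Δλ/2) = 0.010886
c = 2·arcsin(√a) = 0.209056 rad = 11.9780°
d = R·c = 6378.14 × 0.209056 = 1333.4 km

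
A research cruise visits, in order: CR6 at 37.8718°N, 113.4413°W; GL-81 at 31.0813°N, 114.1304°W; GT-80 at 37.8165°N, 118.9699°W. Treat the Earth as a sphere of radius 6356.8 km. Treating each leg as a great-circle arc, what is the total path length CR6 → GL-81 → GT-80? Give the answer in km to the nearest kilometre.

1624 km

CR6→GL-81: c = 0.118929 rad, d = 756.01 km
GL-81→GT-80: c = 0.136585 rad, d = 868.24 km
Total = 756.01 + 868.24 = 1624.25 km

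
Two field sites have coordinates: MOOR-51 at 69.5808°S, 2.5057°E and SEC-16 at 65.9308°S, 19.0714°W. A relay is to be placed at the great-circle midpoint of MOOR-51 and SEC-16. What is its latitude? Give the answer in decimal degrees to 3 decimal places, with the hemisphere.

Bx = cos φ₂ cos Δλ = 0.379260,  By = cos φ₂ sin Δλ = -0.149984
φₘ = atan2(sin φ₁ + sin φ₂, √((cos φ₁ + Bx)² + By²)) = -68.10935°
λₘ = λ₁ + atan2(By, cos φ₁ + Bx) = -9.13336°

68.109°S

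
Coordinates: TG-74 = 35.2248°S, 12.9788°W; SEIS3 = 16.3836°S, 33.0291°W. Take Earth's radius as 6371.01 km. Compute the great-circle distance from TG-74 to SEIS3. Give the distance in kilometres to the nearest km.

Δφ = 18.8412°,  Δλ = -20.0503°
a = sin²(Δφ/2) + cos φ₁ cos φ₂ sin²(Δλ/2) = 0.050541
c = 2·arcsin(√a) = 0.453504 rad = 25.9839°
d = R·c = 6371.01 × 0.453504 = 2889.3 km

2889 km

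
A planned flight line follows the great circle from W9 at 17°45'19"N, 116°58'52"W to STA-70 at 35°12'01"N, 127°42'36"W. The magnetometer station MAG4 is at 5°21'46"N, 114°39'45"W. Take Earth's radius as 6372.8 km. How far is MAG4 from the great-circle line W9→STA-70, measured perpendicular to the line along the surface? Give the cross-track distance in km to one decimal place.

W9: φ = +17.75528°, λ = -116.98111°
STA-70: φ = +35.20028°, λ = -127.71000°
MAG4: φ = +5.36278°, λ = -114.66250°
δ₁₃ = central angle W9→MAG4 = 0.219878 rad  (haversine)
θ₁₃ = bearing W9→MAG4 = 169.358°,  θ₁₂ = bearing W9→STA-70 = 333.428°
dₓₜ = R·arcsin(sin δ₁₃ · sin(θ₁₃ − θ₁₂)) = 6372.8·arcsin(0.21811·sin(-164.070°)) = -381.727 km
|dₓₜ| = 381.727 km

381.7 km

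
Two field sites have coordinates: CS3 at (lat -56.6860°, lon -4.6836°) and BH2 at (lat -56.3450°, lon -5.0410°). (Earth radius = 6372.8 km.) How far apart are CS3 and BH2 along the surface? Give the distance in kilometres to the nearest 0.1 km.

43.8 km

Δφ = 0.3410°,  Δλ = -0.3574°
a = sin²(Δφ/2) + cos φ₁ cos φ₂ sin²(Δλ/2) = 0.000012
c = 2·arcsin(√a) = 0.006875 rad = 0.3939°
d = R·c = 6372.8 × 0.006875 = 43.8 km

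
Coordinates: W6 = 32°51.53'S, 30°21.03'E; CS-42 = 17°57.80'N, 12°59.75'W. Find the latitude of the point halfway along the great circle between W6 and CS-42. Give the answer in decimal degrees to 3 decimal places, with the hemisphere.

W6: φ = -32.85883°, λ = +30.35050°
CS-42: φ = +17.96333°, λ = -12.99583°
Bx = cos φ₂ cos Δλ = 0.691769,  By = cos φ₂ sin Δλ = -0.652947
φₘ = atan2(sin φ₁ + sin φ₂, √((cos φ₁ + Bx)² + By²)) = -8.00482°
λₘ = λ₁ + atan2(By, cos φ₁ + Bx) = 7.26354°

8.005°S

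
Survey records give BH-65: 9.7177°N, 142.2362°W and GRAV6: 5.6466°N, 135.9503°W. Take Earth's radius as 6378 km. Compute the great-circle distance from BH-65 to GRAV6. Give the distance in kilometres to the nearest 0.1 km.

Δφ = -4.0711°,  Δλ = 6.2859°
a = sin²(Δφ/2) + cos φ₁ cos φ₂ sin²(Δλ/2) = 0.004210
c = 2·arcsin(√a) = 0.129863 rad = 7.4406°
d = R·c = 6378 × 0.129863 = 828.3 km

828.3 km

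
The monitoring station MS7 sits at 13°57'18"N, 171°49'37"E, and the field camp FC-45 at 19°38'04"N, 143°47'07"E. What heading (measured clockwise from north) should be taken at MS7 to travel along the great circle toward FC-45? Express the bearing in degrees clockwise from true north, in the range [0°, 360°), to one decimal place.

MS7: φ = +13.95500°, λ = +171.82694°
FC-45: φ = +19.63444°, λ = +143.78528°
Δλ = -28.0417°
y = sin Δλ · cos φ₂ = -0.442779
x = cos φ₁ sin φ₂ − sin φ₁ cos φ₂ cos Δλ = 0.125627
θ = atan2(y, x) = -74.1601° → 285.8399° (mod 360°)

285.8°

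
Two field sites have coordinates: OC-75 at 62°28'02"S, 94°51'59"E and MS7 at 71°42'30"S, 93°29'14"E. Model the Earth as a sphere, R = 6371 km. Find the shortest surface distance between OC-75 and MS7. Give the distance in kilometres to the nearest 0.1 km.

1029.2 km

OC-75: φ = -62.46722°, λ = +94.86639°
MS7: φ = -71.70833°, λ = +93.48722°
Δφ = -9.2411°,  Δλ = -1.3792°
a = sin²(Δφ/2) + cos φ₁ cos φ₂ sin²(Δλ/2) = 0.006510
c = 2·arcsin(√a) = 0.161549 rad = 9.2561°
d = R·c = 6371 × 0.161549 = 1029.2 km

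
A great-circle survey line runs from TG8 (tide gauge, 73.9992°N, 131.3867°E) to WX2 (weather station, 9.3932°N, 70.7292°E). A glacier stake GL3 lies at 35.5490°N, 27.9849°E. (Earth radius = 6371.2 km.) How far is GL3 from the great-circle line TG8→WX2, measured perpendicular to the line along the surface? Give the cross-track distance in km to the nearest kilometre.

δ₁₃ = central angle TG8→GL3 = 1.039221 rad  (haversine)
θ₁₃ = bearing TG8→GL3 = 293.341°,  θ₁₂ = bearing TG8→WX2 = 243.985°
dₓₜ = R·arcsin(sin δ₁₃ · sin(θ₁₃ − θ₁₂)) = 6371.2·arcsin(0.86201·sin(49.357°)) = 4542.392 km
|dₓₜ| = 4542.392 km

4542 km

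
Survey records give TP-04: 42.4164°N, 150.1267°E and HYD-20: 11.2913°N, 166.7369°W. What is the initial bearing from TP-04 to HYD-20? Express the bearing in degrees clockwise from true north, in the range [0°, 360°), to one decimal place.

116.8°

Δλ = 43.1364°
y = sin Δλ · cos φ₂ = 0.670503
x = cos φ₁ sin φ₂ − sin φ₁ cos φ₂ cos Δλ = -0.338135
θ = atan2(y, x) = 116.7618° → 116.7618° (mod 360°)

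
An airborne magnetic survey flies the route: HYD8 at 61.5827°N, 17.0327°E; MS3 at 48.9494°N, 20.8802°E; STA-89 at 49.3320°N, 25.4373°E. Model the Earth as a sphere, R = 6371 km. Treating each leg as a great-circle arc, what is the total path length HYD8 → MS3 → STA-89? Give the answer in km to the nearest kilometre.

HYD8→MS3: c = 0.223690 rad, d = 1425.13 km
MS3→STA-89: c = 0.052451 rad, d = 334.17 km
Total = 1425.13 + 334.17 = 1759.30 km

1759 km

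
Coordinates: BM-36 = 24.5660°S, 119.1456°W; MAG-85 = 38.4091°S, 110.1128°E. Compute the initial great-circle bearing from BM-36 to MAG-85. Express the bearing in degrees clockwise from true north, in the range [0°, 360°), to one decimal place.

Δλ = -130.7416°
y = sin Δλ · cos φ₂ = -0.593699
x = cos φ₁ sin φ₂ − sin φ₁ cos φ₂ cos Δλ = -0.777652
θ = atan2(y, x) = -142.6400° → 217.3600° (mod 360°)

217.4°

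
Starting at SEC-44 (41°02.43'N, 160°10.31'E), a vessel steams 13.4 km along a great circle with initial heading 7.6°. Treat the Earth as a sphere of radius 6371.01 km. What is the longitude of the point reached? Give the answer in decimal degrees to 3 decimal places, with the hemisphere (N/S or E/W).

SEC-44: φ = +41.04050°, λ = +160.17183°
δ = d/R = 13.4/6371.01 = 0.002103 rad
φ₂ = arcsin(sin φ₁ cos δ + cos φ₁ sin δ cos θ)
   = arcsin(0.65659·1.00000 + 0.75425·0.00210·0.99122) = 41.15995°
λ₂ = λ₁ + atan2(sin θ sin δ cos φ₁, cos δ − sin φ₁ sin φ₂) = 160.19300°

160.193°E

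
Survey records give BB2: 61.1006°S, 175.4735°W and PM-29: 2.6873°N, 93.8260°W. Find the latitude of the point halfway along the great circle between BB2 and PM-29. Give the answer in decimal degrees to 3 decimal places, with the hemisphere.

35.279°S

Bx = cos φ₂ cos Δλ = 0.145103,  By = cos φ₂ sin Δλ = 0.988305
φₘ = atan2(sin φ₁ + sin φ₂, √((cos φ₁ + Bx)² + By²)) = -35.27916°
λₘ = λ₁ + atan2(By, cos φ₁ + Bx) = -117.92219°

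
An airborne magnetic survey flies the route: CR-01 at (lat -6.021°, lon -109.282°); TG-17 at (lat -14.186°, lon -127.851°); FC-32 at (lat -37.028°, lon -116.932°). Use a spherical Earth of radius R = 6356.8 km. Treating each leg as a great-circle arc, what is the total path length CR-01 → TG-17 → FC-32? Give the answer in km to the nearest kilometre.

CR-01→TG-17: c = 0.349132 rad, d = 2219.36 km
TG-17→FC-32: c = 0.433345 rad, d = 2754.69 km
Total = 2219.36 + 2754.69 = 4974.05 km

4974 km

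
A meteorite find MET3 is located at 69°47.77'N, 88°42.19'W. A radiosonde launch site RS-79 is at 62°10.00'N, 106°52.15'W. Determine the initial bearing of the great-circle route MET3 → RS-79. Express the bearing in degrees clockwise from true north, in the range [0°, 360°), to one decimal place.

MET3: φ = +69.79617°, λ = -88.70317°
RS-79: φ = +62.16667°, λ = -106.86917°
Δλ = -18.1660°
y = sin Δλ · cos φ₂ = -0.145566
x = cos φ₁ sin φ₂ − sin φ₁ cos φ₂ cos Δλ = -0.110927
θ = atan2(y, x) = -127.3088° → 232.6912° (mod 360°)

232.7°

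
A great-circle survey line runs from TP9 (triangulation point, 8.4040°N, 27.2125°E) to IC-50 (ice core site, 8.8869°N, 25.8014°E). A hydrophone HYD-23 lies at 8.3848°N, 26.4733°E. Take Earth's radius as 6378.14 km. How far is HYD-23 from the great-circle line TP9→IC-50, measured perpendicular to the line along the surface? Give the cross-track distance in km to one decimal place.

δ₁₃ = central angle TP9→HYD-23 = 0.012768 rad  (haversine)
θ₁₃ = bearing TP9→HYD-23 = 268.550°,  θ₁₂ = bearing TP9→IC-50 = 289.198°
dₓₜ = R·arcsin(sin δ₁₃ · sin(θ₁₃ − θ₁₂)) = 6378.14·arcsin(0.01277·sin(-20.648°)) = -28.715 km
|dₓₜ| = 28.715 km

28.7 km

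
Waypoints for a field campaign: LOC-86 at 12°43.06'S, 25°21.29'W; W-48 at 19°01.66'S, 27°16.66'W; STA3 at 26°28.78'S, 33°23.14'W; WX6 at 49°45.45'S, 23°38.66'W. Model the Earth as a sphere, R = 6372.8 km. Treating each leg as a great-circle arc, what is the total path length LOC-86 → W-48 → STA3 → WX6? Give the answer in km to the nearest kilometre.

LOC-86: φ = -12.71767°, λ = -25.35483°
W-48: φ = -19.02767°, λ = -27.27767°
STA3: φ = -26.47967°, λ = -33.38567°
WX6: φ = -49.75750°, λ = -23.64433°
LOC-86→W-48: c = 0.114758 rad, d = 731.33 km
W-48→STA3: c = 0.162968 rad, d = 1038.56 km
STA3→WX6: c = 0.426880 rad, d = 2720.42 km
Total = 731.33 + 1038.56 + 2720.42 = 4490.31 km

4490 km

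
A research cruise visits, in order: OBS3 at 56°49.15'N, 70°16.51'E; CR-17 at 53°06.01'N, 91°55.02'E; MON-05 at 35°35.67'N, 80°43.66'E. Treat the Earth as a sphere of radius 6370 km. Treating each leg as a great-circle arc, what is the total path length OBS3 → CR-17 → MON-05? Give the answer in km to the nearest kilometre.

3569 km

OBS3: φ = +56.81917°, λ = +70.27517°
CR-17: φ = +53.10017°, λ = +91.91700°
MON-05: φ = +35.59450°, λ = +80.72767°
OBS3→CR-17: c = 0.225285 rad, d = 1435.07 km
CR-17→MON-05: c = 0.335012 rad, d = 2134.02 km
Total = 1435.07 + 2134.02 = 3569.09 km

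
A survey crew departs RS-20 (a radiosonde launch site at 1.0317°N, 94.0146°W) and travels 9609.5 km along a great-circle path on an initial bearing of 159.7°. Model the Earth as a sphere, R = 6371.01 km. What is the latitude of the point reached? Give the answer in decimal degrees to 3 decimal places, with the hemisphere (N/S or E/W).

69.193°S

δ = d/R = 9609.5/6371.01 = 1.508317 rad
φ₂ = arcsin(sin φ₁ cos δ + cos φ₁ sin δ cos θ)
   = arcsin(0.01801·0.06244 + 0.99984·0.99805·-0.93789) = -69.19310°
λ₂ = λ₁ + atan2(sin θ sin δ cos φ₁, cos δ − sin φ₁ sin φ₂) = -16.91137°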